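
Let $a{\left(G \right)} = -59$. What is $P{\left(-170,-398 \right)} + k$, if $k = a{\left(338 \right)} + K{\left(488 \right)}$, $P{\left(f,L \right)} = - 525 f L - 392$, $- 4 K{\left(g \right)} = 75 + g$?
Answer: $- \frac{142088367}{4} \approx -3.5522 \cdot 10^{7}$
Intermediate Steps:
$K{\left(g \right)} = - \frac{75}{4} - \frac{g}{4}$ ($K{\left(g \right)} = - \frac{75 + g}{4} = - \frac{75}{4} - \frac{g}{4}$)
$P{\left(f,L \right)} = -392 - 525 L f$ ($P{\left(f,L \right)} = - 525 L f - 392 = -392 - 525 L f$)
$k = - \frac{799}{4}$ ($k = -59 - \frac{563}{4} = - \frac{799}{4} \approx -199.75$)
$P{\left(-170,-398 \right)} + k = \left(-392 - \left(-208950\right) \left(-170\right)\right) - \frac{799}{4} = \left(-392 - 35521500\right) - \frac{799}{4} = -35521892 - \frac{799}{4} = - \frac{142088367}{4}$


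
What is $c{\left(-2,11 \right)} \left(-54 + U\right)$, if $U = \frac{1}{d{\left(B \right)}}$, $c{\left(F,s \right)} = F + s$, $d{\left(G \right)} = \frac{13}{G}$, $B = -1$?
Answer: $- \frac{6327}{13} \approx -486.69$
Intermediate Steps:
$U = - \frac{1}{13}$ ($U = \frac{1}{13 \frac{1}{-1}} = \frac{1}{13 \left(-1\right)} = \frac{1}{-13} = - \frac{1}{13} \approx -0.076923$)
$c{\left(-2,11 \right)} \left(-54 + U\right) = \left(-2 + 11\right) \left(-54 - \frac{1}{13}\right) = 9 \left(- \frac{703}{13}\right) = - \frac{6327}{13}$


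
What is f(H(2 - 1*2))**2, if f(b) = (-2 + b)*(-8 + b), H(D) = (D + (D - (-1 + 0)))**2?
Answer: 49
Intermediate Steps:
H(D) = (1 + 2*D)**2 (H(D) = (D + (D - (-1)))**2 = (D + (D - 1*(-1)))**2 = (D + (D + 1))**2 = (D + (1 + D))**2 = (1 + 2*D)**2)
f(b) = (-8 + b)*(-2 + b)
f(H(2 - 1*2))**2 = (16 + ((1 + 2*(2 - 1*2))**2)**2 - 10*(1 + 2*(2 - 1*2))**2)**2 = (16 + ((1 + 2*(2 - 2))**2)**2 - 10*(1 + 2*(2 - 2))**2)**2 = (16 + ((1 + 2*0)**2)**2 - 10*(1 + 2*0)**2)**2 = (16 + ((1 + 0)**2)**2 - 10*(1 + 0)**2)**2 = (16 + (1**2)**2 - 10*1**2)**2 = (16 + 1**2 - 10*1)**2 = (16 + 1 - 10)**2 = 7**2 = 49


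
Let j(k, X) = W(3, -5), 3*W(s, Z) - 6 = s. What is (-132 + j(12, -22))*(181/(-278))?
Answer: 23349/278 ≈ 83.989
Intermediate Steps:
W(s, Z) = 2 + s/3
j(k, X) = 3 (j(k, X) = 2 + (⅓)*3 = 2 + 1 = 3)
(-132 + j(12, -22))*(181/(-278)) = (-132 + 3)*(181/(-278)) = -23349*(-1)/278 = -129*(-181/278) = 23349/278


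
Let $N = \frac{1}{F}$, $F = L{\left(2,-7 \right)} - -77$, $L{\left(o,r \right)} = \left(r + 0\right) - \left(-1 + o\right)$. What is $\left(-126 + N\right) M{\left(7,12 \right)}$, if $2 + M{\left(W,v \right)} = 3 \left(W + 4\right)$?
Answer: $- \frac{269483}{69} \approx -3905.6$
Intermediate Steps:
$L{\left(o,r \right)} = 1 + r - o$ ($L{\left(o,r \right)} = r - \left(-1 + o\right) = 1 + r - o$)
$F = 69$ ($F = \left(1 - 7 - 2\right) - -77 = \left(1 - 7 - 2\right) + 77 = -8 + 77 = 69$)
$M{\left(W,v \right)} = 10 + 3 W$ ($M{\left(W,v \right)} = -2 + 3 \left(W + 4\right) = -2 + 3 \left(4 + W\right) = -2 + \left(12 + 3 W\right) = 10 + 3 W$)
$N = \frac{1}{69} \approx 0.014493$
$\left(-126 + N\right) M{\left(7,12 \right)} = \left(-126 + \frac{1}{69}\right) \left(10 + 3 \cdot 7\right) = - \frac{8693 \left(10 + 21\right)}{69} = \left(- \frac{8693}{69}\right) 31 = - \frac{269483}{69}$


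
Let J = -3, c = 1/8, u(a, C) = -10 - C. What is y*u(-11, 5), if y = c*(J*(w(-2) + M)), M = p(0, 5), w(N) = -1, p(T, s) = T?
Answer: -45/8 ≈ -5.6250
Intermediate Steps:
c = ⅛ ≈ 0.12500
M = 0
y = 3/8 (y = (-3*(-1 + 0))/8 = (-3*(-1))/8 = (⅛)*3 = 3/8 ≈ 0.37500)
y*u(-11, 5) = 3*(-10 - 1*5)/8 = 3*(-10 - 5)/8 = (3/8)*(-15) = -45/8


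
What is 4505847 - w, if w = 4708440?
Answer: -202593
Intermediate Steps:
4505847 - w = 4505847 - 1*4708440 = 4505847 - 4708440 = -202593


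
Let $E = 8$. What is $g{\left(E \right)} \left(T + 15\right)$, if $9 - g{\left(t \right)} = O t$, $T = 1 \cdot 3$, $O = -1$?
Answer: $306$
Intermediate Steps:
$T = 3$
$g{\left(t \right)} = 9 + t$ ($g{\left(t \right)} = 9 - - t = 9 + t$)
$g{\left(E \right)} \left(T + 15\right) = \left(9 + 8\right) \left(3 + 15\right) = 17 \cdot 18 = 306$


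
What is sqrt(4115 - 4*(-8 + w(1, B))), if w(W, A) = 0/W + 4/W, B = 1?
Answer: 9*sqrt(51) ≈ 64.273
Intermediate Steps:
w(W, A) = 4/W (w(W, A) = 0 + 4/W = 4/W)
sqrt(4115 - 4*(-8 + w(1, B))) = sqrt(4115 - 4*(-8 + 4/1)) = sqrt(4115 - 4*(-8 + 4*1)) = sqrt(4115 - 4*(-8 + 4)) = sqrt(4115 - 4*(-4)) = sqrt(4115 + 16) = sqrt(4131) = 9*sqrt(51)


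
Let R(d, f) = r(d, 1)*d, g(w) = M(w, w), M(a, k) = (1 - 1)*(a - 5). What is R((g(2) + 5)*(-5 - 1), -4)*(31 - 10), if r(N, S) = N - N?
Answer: 0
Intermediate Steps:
r(N, S) = 0
M(a, k) = 0 (M(a, k) = 0*(-5 + a) = 0)
g(w) = 0
R(d, f) = 0 (R(d, f) = 0*d = 0)
R((g(2) + 5)*(-5 - 1), -4)*(31 - 10) = 0*(31 - 10) = 0*21 = 0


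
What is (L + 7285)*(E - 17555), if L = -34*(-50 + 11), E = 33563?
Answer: 137844888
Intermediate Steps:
L = 1326 (L = -34*(-39) = 1326)
(L + 7285)*(E - 17555) = (1326 + 7285)*(33563 - 17555) = 8611*16008 = 137844888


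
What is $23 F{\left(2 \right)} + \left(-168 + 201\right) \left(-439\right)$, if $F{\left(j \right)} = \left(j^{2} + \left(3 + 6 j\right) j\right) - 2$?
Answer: $-13751$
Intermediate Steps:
$F{\left(j \right)} = -2 + j^{2} + j \left(3 + 6 j\right)$ ($F{\left(j \right)} = \left(j^{2} + j \left(3 + 6 j\right)\right) - 2 = -2 + j^{2} + j \left(3 + 6 j\right)$)
$23 F{\left(2 \right)} + \left(-168 + 201\right) \left(-439\right) = 23 \left(-2 + 3 \cdot 2 + 7 \cdot 2^{2}\right) + \left(-168 + 201\right) \left(-439\right) = 23 \left(-2 + 6 + 7 \cdot 4\right) + 33 \left(-439\right) = 23 \left(-2 + 6 + 28\right) - 14487 = 23 \cdot 32 - 14487 = 736 - 14487 = -13751$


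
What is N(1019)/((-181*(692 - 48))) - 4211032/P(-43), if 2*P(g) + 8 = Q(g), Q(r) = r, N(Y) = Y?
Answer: 981709416127/5944764 ≈ 1.6514e+5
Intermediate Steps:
P(g) = -4 + g/2
N(1019)/((-181*(692 - 48))) - 4211032/P(-43) = 1019/((-181*(692 - 48))) - 4211032/(-4 + (½)*(-43)) = 1019/((-181*644)) - 4211032/(-4 - 43/2) = 1019/(-116564) - 4211032/(-51/2) = 1019*(-1/116564) - 4211032*(-2/51) = -1019/116564 + 8422064/51 = 981709416127/5944764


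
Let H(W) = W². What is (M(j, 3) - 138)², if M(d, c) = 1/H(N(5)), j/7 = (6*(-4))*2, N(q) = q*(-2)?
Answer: 190412401/10000 ≈ 19041.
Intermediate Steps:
N(q) = -2*q
j = -336 (j = 7*((6*(-4))*2) = 7*(-24*2) = 7*(-48) = -336)
M(d, c) = 1/100 (M(d, c) = 1/((-2*5)²) = 1/((-10)²) = 1/100)
(M(j, 3) - 138)² = (1/100 - 138)² = (-13799/100)² = 190412401/10000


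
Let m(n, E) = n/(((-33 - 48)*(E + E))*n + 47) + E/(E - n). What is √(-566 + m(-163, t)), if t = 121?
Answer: I*√116427313450274144093/453714566 ≈ 23.782*I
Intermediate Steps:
m(n, E) = E/(E - n) + n/(47 - 162*E*n) (m(n, E) = n/((-162*E)*n + 47) + E/(E - n) = n/(-162*E*n + 47) + E/(E - n) = n/(47 - 162*E*n) + E/(E - n) = E/(E - n) + n/(47 - 162*E*n))
√(-566 + m(-163, t)) = √(-566 + ((-163)² - 47*121 - 1*121*(-163) + 162*(-163)*121²)/(-47*121 + 47*(-163) - 162*121*(-163)² + 162*(-163)*121²)) = √(-566 + (26569 - 5687 + 19723 + 162*(-163)*14641)/(-5687 - 7661 - 162*121*26569 + 162*(-163)*14641)) = √(-566 + (26569 - 5687 + 19723 - 386610246)/(-5687 - 7661 - 520805538 - 386610246)) = √(-566 - 386569641/(-907429132)) = √(-566 - 1/907429132*(-386569641)) = √(-566 + 386569641/907429132) = √(-513218319071/907429132) = I*√116427313450274144093/453714566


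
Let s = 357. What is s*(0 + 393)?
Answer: 140301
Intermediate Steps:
s*(0 + 393) = 357*(0 + 393) = 357*393 = 140301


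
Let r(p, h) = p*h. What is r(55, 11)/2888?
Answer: 605/2888 ≈ 0.20949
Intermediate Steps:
r(p, h) = h*p
r(55, 11)/2888 = (11*55)/2888 = 605*(1/2888) = 605/2888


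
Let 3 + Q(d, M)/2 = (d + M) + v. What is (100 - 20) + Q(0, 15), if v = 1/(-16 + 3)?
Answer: 1350/13 ≈ 103.85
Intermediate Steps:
v = -1/13 (v = 1/(-13) = -1/13 ≈ -0.076923)
Q(d, M) = -80/13 + 2*M + 2*d (Q(d, M) = -6 + 2*((d + M) - 1/13) = -6 + 2*((M + d) - 1/13) = -6 + 2*(-1/13 + M + d) = -6 + (-2/13 + 2*M + 2*d) = -80/13 + 2*M + 2*d)
(100 - 20) + Q(0, 15) = (100 - 20) + (-80/13 + 2*15 + 2*0) = 80 + (-80/13 + 30 + 0) = 80 + 310/13 = 1350/13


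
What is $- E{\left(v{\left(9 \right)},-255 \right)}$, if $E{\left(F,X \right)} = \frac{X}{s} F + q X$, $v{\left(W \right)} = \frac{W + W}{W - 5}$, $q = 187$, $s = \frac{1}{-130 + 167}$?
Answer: $\frac{180285}{2} \approx 90143.0$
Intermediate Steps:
$s = \frac{1}{37} \approx 0.027027$
$v{\left(W \right)} = \frac{2 W}{-5 + W}$
$E{\left(F,X \right)} = 187 X + 37 F X$ ($E{\left(F,X \right)} = X \frac{1}{\frac{1}{37}} F + 187 X = X 37 F + 187 X = 37 X F + 187 X = 37 F X + 187 X = 187 X + 37 F X$)
$- E{\left(v{\left(9 \right)},-255 \right)} = - \left(-255\right) \left(187 + 37 \cdot 2 \cdot 9 \frac{1}{-5 + 9}\right) = - \left(-255\right) \left(187 + 37 \cdot 2 \cdot 9 \cdot \frac{1}{4}\right) = - \left(-255\right) \left(187 + 37 \cdot \frac{9}{2}\right) = - \left(-255\right) \left(187 + \frac{333}{2}\right) = - \frac{\left(-255\right) 707}{2} = \left(-1\right) \left(- \frac{180285}{2}\right) = \frac{180285}{2}$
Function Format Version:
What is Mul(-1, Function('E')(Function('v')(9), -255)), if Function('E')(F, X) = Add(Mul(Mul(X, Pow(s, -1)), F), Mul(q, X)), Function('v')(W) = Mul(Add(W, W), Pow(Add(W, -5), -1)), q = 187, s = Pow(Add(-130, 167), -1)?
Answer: Rational(180285, 2) ≈ 90143.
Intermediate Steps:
s = Rational(1, 37) (s = Pow(37, -1) = Rational(1, 37) ≈ 0.027027)
Function('v')(W) = Mul(2, W, Pow(Add(-5, W), -1)) (Function('v')(W) = Mul(Mul(2, W), Pow(Add(-5, W), -1)) = Mul(2, W, Pow(Add(-5, W), -1)))
Function('E')(F, X) = Add(Mul(187, X), Mul(37, F, X)) (Function('E')(F, X) = Add(Mul(Mul(X, Pow(Rational(1, 37), -1)), F), Mul(187, X)) = Add(Mul(Mul(X, 37), F), Mul(187, X)) = Add(Mul(Mul(37, X), F), Mul(187, X)) = Add(Mul(37, F, X), Mul(187, X)) = Add(Mul(187, X), Mul(37, F, X)))
Mul(-1, Function('E')(Function('v')(9), -255)) = Mul(-1, Mul(-255, Add(187, Mul(37, Mul(2, 9, Pow(Add(-5, 9), -1)))))) = Mul(-1, Mul(-255, Add(187, Mul(37, Mul(2, 9, Pow(4, -1)))))) = Mul(-1, Mul(-255, Add(187, Mul(37, Mul(2, 9, Rational(1, 4)))))) = Mul(-1, Mul(-255, Add(187, Mul(37, Rational(9, 2))))) = Mul(-1, Mul(-255, Add(187, Rational(333, 2)))) = Mul(-1, Mul(-255, Rational(707, 2))) = Mul(-1, Rational(-180285, 2)) = Rational(180285, 2)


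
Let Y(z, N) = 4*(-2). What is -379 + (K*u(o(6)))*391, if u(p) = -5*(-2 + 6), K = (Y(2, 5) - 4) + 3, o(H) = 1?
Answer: 70001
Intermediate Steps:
Y(z, N) = -8
K = -9 (K = (-8 - 4) + 3 = -12 + 3 = -9)
u(p) = -20 (u(p) = -5*4 = -20)
-379 + (K*u(o(6)))*391 = -379 - 9*(-20)*391 = -379 + 180*391 = -379 + 70380 = 70001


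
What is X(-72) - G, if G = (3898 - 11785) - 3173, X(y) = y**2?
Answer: 16244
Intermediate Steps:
G = -11060 (G = -7887 - 3173 = -11060)
X(-72) - G = (-72)**2 - 1*(-11060) = 5184 + 11060 = 16244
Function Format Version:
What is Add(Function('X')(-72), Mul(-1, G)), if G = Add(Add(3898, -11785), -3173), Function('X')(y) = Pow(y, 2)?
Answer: 16244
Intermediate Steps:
G = -11060 (G = Add(-7887, -3173) = -11060)
Add(Function('X')(-72), Mul(-1, G)) = Add(Pow(-72, 2), Mul(-1, -11060)) = Add(5184, 11060) = 16244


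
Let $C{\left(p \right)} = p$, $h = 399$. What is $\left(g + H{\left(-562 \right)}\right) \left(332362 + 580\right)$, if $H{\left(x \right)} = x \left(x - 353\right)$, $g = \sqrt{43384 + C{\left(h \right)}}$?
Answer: $171208764660 + 332942 \sqrt{43783} \approx 1.7128 \cdot 10^{11}$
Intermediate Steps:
$g = \sqrt{43783}$ ($g = \sqrt{43384 + 399} = \sqrt{43783} \approx 209.24$)
$H{\left(x \right)} = x \left(-353 + x\right)$
$\left(g + H{\left(-562 \right)}\right) \left(332362 + 580\right) = \left(\sqrt{43783} - 562 \left(-353 - 562\right)\right) \left(332362 + 580\right) = \left(\sqrt{43783} - -514230\right) 332942 = \left(\sqrt{43783} + 514230\right) 332942 = \left(514230 + \sqrt{43783}\right) 332942 = 171208764660 + 332942 \sqrt{43783}$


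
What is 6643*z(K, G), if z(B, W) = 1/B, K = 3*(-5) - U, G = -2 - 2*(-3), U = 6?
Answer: -949/3 ≈ -316.33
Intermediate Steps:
G = 4 (G = -2 + 6 = 4)
K = -21 (K = 3*(-5) - 1*6 = -15 - 6 = -21)
6643*z(K, G) = 6643/(-21) = 6643*(-1/21) = -949/3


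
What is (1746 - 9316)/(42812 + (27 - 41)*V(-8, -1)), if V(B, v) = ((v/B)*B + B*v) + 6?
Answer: -757/4263 ≈ -0.17757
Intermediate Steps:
V(B, v) = 6 + v + B*v (V(B, v) = (v + B*v) + 6 = 6 + v + B*v)
(1746 - 9316)/(42812 + (27 - 41)*V(-8, -1)) = (1746 - 9316)/(42812 + (27 - 41)*(6 - 1 - 8*(-1))) = -7570/(42812 - 14*(6 - 1 + 8)) = -7570/(42812 - 14*13) = -7570/(42812 - 182) = -7570/42630 = -7570*1/42630 = -757/4263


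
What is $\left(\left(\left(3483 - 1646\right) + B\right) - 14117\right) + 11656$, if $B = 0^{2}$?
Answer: $-624$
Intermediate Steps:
$B = 0$
$\left(\left(\left(3483 - 1646\right) + B\right) - 14117\right) + 11656 = \left(\left(\left(3483 - 1646\right) + 0\right) - 14117\right) + 11656 = \left(\left(1837 + 0\right) - 14117\right) + 11656 = \left(1837 - 14117\right) + 11656 = -12280 + 11656 = -624$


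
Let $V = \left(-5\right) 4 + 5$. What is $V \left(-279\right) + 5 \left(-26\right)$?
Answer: $4055$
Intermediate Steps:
$V = -15$ ($V = -20 + 5 = -15$)
$V \left(-279\right) + 5 \left(-26\right) = \left(-15\right) \left(-279\right) + 5 \left(-26\right) = 4185 - 130 = 4055$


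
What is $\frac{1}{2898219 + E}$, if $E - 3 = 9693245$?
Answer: $\frac{1}{12591467} \approx 7.9419 \cdot 10^{-8}$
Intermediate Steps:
$E = 9693248$ ($E = 3 + 9693245 = 9693248$)
$\frac{1}{2898219 + E} = \frac{1}{2898219 + 9693248} = \frac{1}{12591467}$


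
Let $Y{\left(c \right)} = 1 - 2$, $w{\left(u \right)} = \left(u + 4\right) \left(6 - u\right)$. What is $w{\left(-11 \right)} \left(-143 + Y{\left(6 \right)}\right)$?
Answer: $17136$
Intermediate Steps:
$w{\left(u \right)} = \left(4 + u\right) \left(6 - u\right)$
$Y{\left(c \right)} = -1$ ($Y{\left(c \right)} = 1 - 2 = -1$)
$w{\left(-11 \right)} \left(-143 + Y{\left(6 \right)}\right) = \left(24 - \left(-11\right)^{2} + 2 \left(-11\right)\right) \left(-143 - 1\right) = \left(24 - 121 - 22\right) \left(-144\right) = \left(-119\right) \left(-144\right) = 17136$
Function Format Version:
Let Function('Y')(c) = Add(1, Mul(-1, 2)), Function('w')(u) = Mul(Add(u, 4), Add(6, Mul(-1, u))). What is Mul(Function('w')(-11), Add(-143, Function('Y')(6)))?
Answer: 17136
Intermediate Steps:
Function('w')(u) = Mul(Add(4, u), Add(6, Mul(-1, u)))
Function('Y')(c) = -1 (Function('Y')(c) = Add(1, -2) = -1)
Mul(Function('w')(-11), Add(-143, Function('Y')(6))) = Mul(Add(24, Mul(-1, Pow(-11, 2)), Mul(2, -11)), Add(-143, -1)) = Mul(Add(24, Mul(-1, 121), -22), -144) = Mul(Add(24, -121, -22), -144) = Mul(-119, -144) = 17136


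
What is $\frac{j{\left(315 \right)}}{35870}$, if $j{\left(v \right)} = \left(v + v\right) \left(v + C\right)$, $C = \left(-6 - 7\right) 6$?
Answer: $\frac{14931}{3587} \approx 4.1625$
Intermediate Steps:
$C = -78$ ($C = \left(-13\right) 6 = -78$)
$j{\left(v \right)} = 2 v \left(-78 + v\right)$ ($j{\left(v \right)} = \left(v + v\right) \left(v - 78\right) = 2 v \left(-78 + v\right)$)
$\frac{j{\left(315 \right)}}{35870} = \frac{2 \cdot 315 \left(-78 + 315\right)}{35870} = 2 \cdot 315 \cdot 237 \cdot \frac{1}{35870} = 149310 \cdot \frac{1}{35870} = \frac{14931}{3587}$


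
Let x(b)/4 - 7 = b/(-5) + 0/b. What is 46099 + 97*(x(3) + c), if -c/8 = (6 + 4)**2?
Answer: -145089/5 ≈ -29018.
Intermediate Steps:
x(b) = 28 - 4*b/5 (x(b) = 28 + 4*(b/(-5) + 0/b) = 28 + 4*(b*(-1/5) + 0) = 28 + 4*(-b/5 + 0) = 28 + 4*(-b/5) = 28 - 4*b/5)
c = -800 (c = -8*(6 + 4)**2 = -8*10**2 = -8*100 = -800)
46099 + 97*(x(3) + c) = 46099 + 97*((28 - 4/5*3) - 800) = 46099 + 97*((28 - 12/5) - 800) = 46099 + 97*(128/5 - 800) = 46099 + 97*(-3872/5) = 46099 - 375584/5 = -145089/5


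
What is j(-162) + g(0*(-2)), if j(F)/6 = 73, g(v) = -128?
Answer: 310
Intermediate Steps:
j(F) = 438 (j(F) = 6*73 = 438)
j(-162) + g(0*(-2)) = 438 - 128 = 310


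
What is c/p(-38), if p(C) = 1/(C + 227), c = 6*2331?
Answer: 2643354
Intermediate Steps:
c = 13986
p(C) = 1/(227 + C)
c/p(-38) = 13986/(1/(227 - 38)) = 13986/(1/189) = 13986*189 = 2643354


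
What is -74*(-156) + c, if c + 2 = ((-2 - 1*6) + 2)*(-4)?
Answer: 11566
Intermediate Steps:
c = 22 (c = -2 + ((-2 - 1*6) + 2)*(-4) = -2 + ((-2 - 6) + 2)*(-4) = -2 + (-8 + 2)*(-4) = -2 - 6*(-4) = -2 + 24 = 22)
-74*(-156) + c = -74*(-156) + 22 = 11544 + 22 = 11566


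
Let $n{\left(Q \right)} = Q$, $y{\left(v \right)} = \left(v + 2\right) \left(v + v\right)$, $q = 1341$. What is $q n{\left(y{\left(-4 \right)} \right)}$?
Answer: $21456$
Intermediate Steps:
$y{\left(v \right)} = 2 v \left(2 + v\right)$ ($y{\left(v \right)} = \left(2 + v\right) 2 v = 2 v \left(2 + v\right)$)
$q n{\left(y{\left(-4 \right)} \right)} = 1341 \cdot 2 \left(-4\right) \left(2 - 4\right) = 1341 \cdot 2 \left(-4\right) \left(-2\right) = 1341 \cdot 16 = 21456$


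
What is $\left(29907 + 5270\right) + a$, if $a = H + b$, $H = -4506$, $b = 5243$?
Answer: $35914$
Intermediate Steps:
$a = 737$ ($a = -4506 + 5243 = 737$)
$\left(29907 + 5270\right) + a = \left(29907 + 5270\right) + 737 = 35177 + 737 = 35914$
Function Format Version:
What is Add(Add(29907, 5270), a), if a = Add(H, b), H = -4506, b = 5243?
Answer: 35914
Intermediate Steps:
a = 737 (a = Add(-4506, 5243) = 737)
Add(Add(29907, 5270), a) = Add(Add(29907, 5270), 737) = Add(35177, 737) = 35914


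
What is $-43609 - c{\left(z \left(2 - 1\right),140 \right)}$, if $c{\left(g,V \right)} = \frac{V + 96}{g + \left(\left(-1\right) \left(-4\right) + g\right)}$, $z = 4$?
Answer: $- \frac{130886}{3} \approx -43629.0$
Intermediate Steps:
$c{\left(g,V \right)} = \frac{96 + V}{4 + 2 g}$ ($c{\left(g,V \right)} = \frac{96 + V}{g + \left(4 + g\right)} = \frac{96 + V}{4 + 2 g}$)
$-43609 - c{\left(z \left(2 - 1\right),140 \right)} = -43609 - \frac{96 + 140}{2 \left(2 + 4 \left(2 - 1\right)\right)} = -43609 - \frac{1}{2} \frac{1}{2 + 4 \cdot 1} \cdot 236 = -43609 - \frac{1}{2} \frac{1}{2 + 4} \cdot 236 = -43609 - \frac{1}{2} \cdot \frac{1}{6} \cdot 236 = -43609 - \frac{59}{3} = - \frac{130886}{3}$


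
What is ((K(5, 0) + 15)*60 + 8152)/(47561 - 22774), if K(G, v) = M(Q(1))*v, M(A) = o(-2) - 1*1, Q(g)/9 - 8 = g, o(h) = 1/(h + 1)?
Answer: 9052/24787 ≈ 0.36519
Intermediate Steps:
o(h) = 1/(1 + h)
Q(g) = 72 + 9*g
M(A) = -2 (M(A) = 1/(1 - 2) - 1*1 = 1/(-1) - 1 = -1 - 1 = -2)
K(G, v) = -2*v
((K(5, 0) + 15)*60 + 8152)/(47561 - 22774) = ((-2*0 + 15)*60 + 8152)/(47561 - 22774) = ((0 + 15)*60 + 8152)/24787 = (15*60 + 8152)*(1/24787) = (900 + 8152)*(1/24787) = 9052*(1/24787) = 9052/24787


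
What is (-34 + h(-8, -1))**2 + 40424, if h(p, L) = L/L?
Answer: 41513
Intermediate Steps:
h(p, L) = 1
(-34 + h(-8, -1))**2 + 40424 = (-34 + 1)**2 + 40424 = (-33)**2 + 40424 = 1089 + 40424 = 41513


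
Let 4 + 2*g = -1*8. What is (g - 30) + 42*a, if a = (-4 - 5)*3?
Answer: -1170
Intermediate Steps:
a = -27 (a = -9*3 = -27)
g = -6 (g = -2 + (-1*8)/2 = -2 + (1/2)*(-8) = -2 - 4 = -6)
(g - 30) + 42*a = (-6 - 30) + 42*(-27) = -36 - 1134 = -1170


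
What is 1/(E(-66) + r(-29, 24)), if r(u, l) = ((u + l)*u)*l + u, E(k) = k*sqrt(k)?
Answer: 3451/12196897 + 66*I*sqrt(66)/12196897 ≈ 0.00028294 + 4.3961e-5*I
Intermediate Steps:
E(k) = k**(3/2)
r(u, l) = u + l*u*(l + u) (r(u, l) = ((l + u)*u)*l + u = (u*(l + u))*l + u = l*u*(l + u) + u = u + l*u*(l + u))
1/(E(-66) + r(-29, 24)) = 1/((-66)**(3/2) - 29*(1 + 24**2 + 24*(-29))) = 1/(-66*I*sqrt(66) - 29*(1 + 576 - 696)) = 1/(-66*I*sqrt(66) - 29*(-119)) = 1/(-66*I*sqrt(66) + 3451) = 1/(3451 - 66*I*sqrt(66))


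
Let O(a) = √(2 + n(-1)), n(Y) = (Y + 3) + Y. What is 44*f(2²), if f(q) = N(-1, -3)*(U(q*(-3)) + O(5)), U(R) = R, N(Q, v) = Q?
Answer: 528 - 44*√3 ≈ 451.79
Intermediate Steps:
n(Y) = 3 + 2*Y (n(Y) = (3 + Y) + Y = 3 + 2*Y)
O(a) = √3 (O(a) = √(2 + (3 + 2*(-1))) = √(2 + (3 - 2)) = √(2 + 1) = √3)
f(q) = -√3 + 3*q (f(q) = -(q*(-3) + √3) = -(-3*q + √3) = -(√3 - 3*q) = -√3 + 3*q)
44*f(2²) = 44*(-√3 + 3*2²) = 44*(-√3 + 3*4) = 44*(-√3 + 12) = 44*(12 - √3) = 528 - 44*√3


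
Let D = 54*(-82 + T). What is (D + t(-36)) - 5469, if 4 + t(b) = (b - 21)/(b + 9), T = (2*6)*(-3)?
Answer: -106586/9 ≈ -11843.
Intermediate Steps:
T = -36 (T = 12*(-3) = -36)
t(b) = -4 + (-21 + b)/(9 + b) (t(b) = -4 + (b - 21)/(b + 9) = -4 + (-21 + b)/(9 + b))
D = -6372 (D = 54*(-82 - 36) = 54*(-118) = -6372)
(D + t(-36)) - 5469 = (-6372 + 3*(-19 - 1*(-36))/(9 - 36)) - 5469 = (-6372 + 3*(-19 + 36)/(-27)) - 5469 = (-6372 + 3*(-1/27)*17) - 5469 = (-6372 - 17/9) - 5469 = -57365/9 - 5469 = -106586/9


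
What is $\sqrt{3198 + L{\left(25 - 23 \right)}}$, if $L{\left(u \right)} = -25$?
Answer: $\sqrt{3173} \approx 56.329$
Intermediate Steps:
$\sqrt{3198 + L{\left(25 - 23 \right)}} = \sqrt{3198 - 25} = \sqrt{3173}$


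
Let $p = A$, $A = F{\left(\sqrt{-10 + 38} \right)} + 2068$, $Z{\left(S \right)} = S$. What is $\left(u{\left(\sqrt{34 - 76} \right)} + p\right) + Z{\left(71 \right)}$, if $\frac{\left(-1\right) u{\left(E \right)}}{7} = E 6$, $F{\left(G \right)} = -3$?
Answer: $2136 - 42 i \sqrt{42} \approx 2136.0 - 272.19 i$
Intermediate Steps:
$A = 2065$ ($A = -3 + 2068 = 2065$)
$p = 2065$
$u{\left(E \right)} = - 42 E$ ($u{\left(E \right)} = - 7 E 6 = - 7 \cdot 6 E = - 42 E$)
$\left(u{\left(\sqrt{34 - 76} \right)} + p\right) + Z{\left(71 \right)} = \left(- 42 \sqrt{34 - 76} + 2065\right) + 71 = \left(- 42 \sqrt{-42} + 2065\right) + 71 = \left(- 42 i \sqrt{42} + 2065\right) + 71 = \left(2065 - 42 i \sqrt{42}\right) + 71 = 2136 - 42 i \sqrt{42}$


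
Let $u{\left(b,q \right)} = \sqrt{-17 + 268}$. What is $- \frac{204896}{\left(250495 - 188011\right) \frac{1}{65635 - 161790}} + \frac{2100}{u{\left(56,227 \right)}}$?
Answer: $\frac{4925443720}{15621} + \frac{2100 \sqrt{251}}{251} \approx 3.1544 \cdot 10^{5}$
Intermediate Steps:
$u{\left(b,q \right)} = \sqrt{251}$
$- \frac{204896}{\left(250495 - 188011\right) \frac{1}{65635 - 161790}} + \frac{2100}{u{\left(56,227 \right)}} = - \frac{204896}{\left(250495 - 188011\right) \frac{1}{65635 - 161790}} + \frac{2100}{\sqrt{251}} = - \frac{204896}{62484 \frac{1}{-96155}} + 2100 \frac{\sqrt{251}}{251} = - \frac{204896}{62484 \left(- \frac{1}{96155}\right)} + \frac{2100 \sqrt{251}}{251} = - \frac{204896}{- \frac{62484}{96155}} + \frac{2100 \sqrt{251}}{251} = \left(-204896\right) \left(- \frac{96155}{62484}\right) + \frac{2100 \sqrt{251}}{251} = \frac{4925443720}{15621} + \frac{2100 \sqrt{251}}{251}$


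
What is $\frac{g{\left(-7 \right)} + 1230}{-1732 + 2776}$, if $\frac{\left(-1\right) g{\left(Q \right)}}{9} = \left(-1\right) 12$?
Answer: $\frac{223}{174} \approx 1.2816$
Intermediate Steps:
$g{\left(Q \right)} = 108$ ($g{\left(Q \right)} = - 9 \left(\left(-1\right) 12\right) = \left(-9\right) \left(-12\right) = 108$)
$\frac{g{\left(-7 \right)} + 1230}{-1732 + 2776} = \frac{108 + 1230}{-1732 + 2776} = \frac{1338}{1044} = 1338 \cdot \frac{1}{1044} = \frac{223}{174}$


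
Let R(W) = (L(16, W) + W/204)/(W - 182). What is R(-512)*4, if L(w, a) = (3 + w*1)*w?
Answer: -30752/17697 ≈ -1.7377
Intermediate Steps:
L(w, a) = w*(3 + w) (L(w, a) = (3 + w)*w = w*(3 + w))
R(W) = (304 + W/204)/(-182 + W) (R(W) = (16*(3 + 16) + W/204)/(W - 182) = (16*19 + W*(1/204))/(-182 + W) = (304 + W/204)/(-182 + W))
R(-512)*4 = ((62016 - 512)/(204*(-182 - 512)))*4 = ((1/204)*61504/(-694))*4 = ((1/204)*(-1/694)*61504)*4 = -7688/17697*4 = -30752/17697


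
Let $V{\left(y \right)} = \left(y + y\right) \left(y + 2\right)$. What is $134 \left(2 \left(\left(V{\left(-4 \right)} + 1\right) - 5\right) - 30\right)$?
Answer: $-804$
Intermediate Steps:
$V{\left(y \right)} = 2 y \left(2 + y\right)$
$134 \left(2 \left(\left(V{\left(-4 \right)} + 1\right) - 5\right) - 30\right) = 134 \left(2 \left(\left(2 \left(-4\right) \left(2 - 4\right) + 1\right) - 5\right) - 30\right) = 134 \left(2 \left(\left(2 \left(-4\right) \left(-2\right) + 1\right) - 5\right) - 30\right) = 134 \left(2 \left(\left(16 + 1\right) - 5\right) - 30\right) = 134 \left(2 \left(17 - 5\right) - 30\right) = 134 \left(2 \cdot 12 - 30\right) = 134 \left(24 - 30\right) = 134 \left(-6\right) = -804$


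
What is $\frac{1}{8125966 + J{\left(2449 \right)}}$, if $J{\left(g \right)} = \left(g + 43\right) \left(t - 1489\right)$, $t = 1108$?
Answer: $\frac{1}{7176514} \approx 1.3934 \cdot 10^{-7}$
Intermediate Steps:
$J{\left(g \right)} = -16383 - 381 g$ ($J{\left(g \right)} = \left(g + 43\right) \left(1108 - 1489\right) = \left(43 + g\right) \left(-381\right) = -16383 - 381 g$)
$\frac{1}{8125966 + J{\left(2449 \right)}} = \frac{1}{8125966 - 949452} = \frac{1}{7176514}$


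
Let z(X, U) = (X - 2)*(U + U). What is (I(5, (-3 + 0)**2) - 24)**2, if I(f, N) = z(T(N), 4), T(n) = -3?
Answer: 4096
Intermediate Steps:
z(X, U) = 2*U*(-2 + X) (z(X, U) = (-2 + X)*(2*U) = 2*U*(-2 + X))
I(f, N) = -40 (I(f, N) = 2*4*(-2 - 3) = 2*4*(-5) = -40)
(I(5, (-3 + 0)**2) - 24)**2 = (-40 - 24)**2 = (-64)**2 = 4096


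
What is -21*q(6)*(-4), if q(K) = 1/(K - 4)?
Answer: 42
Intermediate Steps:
q(K) = 1/(-4 + K)
-21*q(6)*(-4) = -21/(-4 + 6)*(-4) = -21/2*(-4) = 42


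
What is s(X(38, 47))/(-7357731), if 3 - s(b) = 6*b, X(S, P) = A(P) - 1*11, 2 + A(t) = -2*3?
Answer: -39/2452577 ≈ -1.5902e-5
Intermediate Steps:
A(t) = -8 (A(t) = -2 - 2*3 = -2 - 6 = -8)
X(S, P) = -19 (X(S, P) = -8 - 1*11 = -8 - 11 = -19)
s(b) = 3 - 6*b
s(X(38, 47))/(-7357731) = (3 - 6*(-19))/(-7357731) = (3 + 114)*(-1/7357731) = 117*(-1/7357731) = -39/2452577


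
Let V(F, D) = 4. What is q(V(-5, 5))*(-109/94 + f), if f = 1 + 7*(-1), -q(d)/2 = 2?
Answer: 1346/47 ≈ 28.638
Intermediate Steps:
q(d) = -4 (q(d) = -2*2 = -4)
f = -6 (f = 1 - 7 = -6)
q(V(-5, 5))*(-109/94 + f) = -4*(-109/94 - 6) = -4*(-673/94) = 1346/47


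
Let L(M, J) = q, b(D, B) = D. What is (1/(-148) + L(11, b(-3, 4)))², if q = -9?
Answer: 1776889/21904 ≈ 81.122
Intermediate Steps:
L(M, J) = -9
(1/(-148) + L(11, b(-3, 4)))² = (1/(-148) - 9)² = (-1/148 - 9)² = (-1333/148)² = 1776889/21904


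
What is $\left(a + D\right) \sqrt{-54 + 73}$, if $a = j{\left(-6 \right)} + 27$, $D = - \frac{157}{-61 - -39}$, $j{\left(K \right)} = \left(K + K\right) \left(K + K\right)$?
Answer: $\frac{3919 \sqrt{19}}{22} \approx 776.48$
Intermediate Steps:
$j{\left(K \right)} = 4 K^{2}$ ($j{\left(K \right)} = 2 K 2 K = 4 K^{2}$)
$D = \frac{157}{22}$ ($D = - \frac{157}{-61 + 39} = - \frac{157}{-22} = \left(-157\right) \left(- \frac{1}{22}\right) = \frac{157}{22} \approx 7.1364$)
$a = 171$ ($a = 4 \left(-6\right)^{2} + 27 = 4 \cdot 36 + 27 = 144 + 27 = 171$)
$\left(a + D\right) \sqrt{-54 + 73} = \left(171 + \frac{157}{22}\right) \sqrt{-54 + 73} = \frac{3919 \sqrt{19}}{22}$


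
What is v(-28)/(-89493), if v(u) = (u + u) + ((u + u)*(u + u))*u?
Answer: 29288/29831 ≈ 0.98180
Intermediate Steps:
v(u) = 2*u + 4*u**3 (v(u) = 2*u + ((2*u)*(2*u))*u = 2*u + (4*u**2)*u = 2*u + 4*u**3)
v(-28)/(-89493) = (2*(-28) + 4*(-28)**3)/(-89493) = (-56 + 4*(-21952))*(-1/89493) = (-56 - 87808)*(-1/89493) = -87864*(-1/89493) = 29288/29831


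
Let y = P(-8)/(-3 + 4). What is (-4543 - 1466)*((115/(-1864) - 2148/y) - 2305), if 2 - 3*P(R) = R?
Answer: 165181298847/9320 ≈ 1.7723e+7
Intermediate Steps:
P(R) = ⅔ - R/3
y = 10/3 (y = (⅔ - ⅓*(-8))/(-3 + 4) = (⅔ + 8/3)/1 = 1*(10/3) = 10/3 ≈ 3.3333)
(-4543 - 1466)*((115/(-1864) - 2148/y) - 2305) = (-4543 - 1466)*((115/(-1864) - 2148/10/3) - 2305) = -6009*((115*(-1/1864) - 2148*3/10) - 2305) = -6009*((-115/1864 - 3222/5) - 2305) = -6009*(-6006383/9320 - 2305) = -6009*(-27488983/9320) = 165181298847/9320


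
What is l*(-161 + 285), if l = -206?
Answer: -25544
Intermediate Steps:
l*(-161 + 285) = -206*(-161 + 285) = -206*124 = -25544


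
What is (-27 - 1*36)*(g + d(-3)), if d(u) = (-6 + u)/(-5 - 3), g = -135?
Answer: 67473/8 ≈ 8434.1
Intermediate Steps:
d(u) = ¾ - u/8 (d(u) = (-6 + u)/(-8) = (-6 + u)*(-⅛) = ¾ - u/8)
(-27 - 1*36)*(g + d(-3)) = (-27 - 1*36)*(-135 + (¾ - ⅛*(-3))) = (-27 - 36)*(-135 + (¾ + 3/8)) = -63*(-135 + 9/8) = -63*(-1071/8) = 67473/8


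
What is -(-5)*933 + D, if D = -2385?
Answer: 2280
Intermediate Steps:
-(-5)*933 + D = -(-5)*933 - 2385 = -1*(-4665) - 2385 = 4665 - 2385 = 2280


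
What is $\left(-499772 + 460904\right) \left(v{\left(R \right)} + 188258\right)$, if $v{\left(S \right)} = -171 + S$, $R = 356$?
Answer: $-7324402524$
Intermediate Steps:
$\left(-499772 + 460904\right) \left(v{\left(R \right)} + 188258\right) = \left(-499772 + 460904\right) \left(\left(-171 + 356\right) + 188258\right) = - 38868 \left(185 + 188258\right) = \left(-38868\right) 188443 = -7324402524$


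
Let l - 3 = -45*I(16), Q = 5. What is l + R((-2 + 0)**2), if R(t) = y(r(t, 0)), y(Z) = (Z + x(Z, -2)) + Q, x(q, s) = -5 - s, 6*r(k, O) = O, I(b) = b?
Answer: -715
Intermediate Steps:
r(k, O) = O/6
y(Z) = 2 + Z (y(Z) = (Z + (-5 - 1*(-2))) + 5 = (Z + (-5 + 2)) + 5 = (Z - 3) + 5 = (-3 + Z) + 5 = 2 + Z)
R(t) = 2 (R(t) = 2 + (1/6)*0 = 2 + 0 = 2)
l = -717 (l = 3 - 45*16 = 3 - 720 = -717)
l + R((-2 + 0)**2) = -717 + 2 = -715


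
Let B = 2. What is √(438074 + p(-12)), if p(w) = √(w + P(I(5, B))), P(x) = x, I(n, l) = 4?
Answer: √(438074 + 2*I*√2) ≈ 661.87 + 0.002*I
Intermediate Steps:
p(w) = √(4 + w) (p(w) = √(w + 4) = √(4 + w))
√(438074 + p(-12)) = √(438074 + √(4 - 12)) = √(438074 + √(-8)) = √(438074 + 2*I*√2)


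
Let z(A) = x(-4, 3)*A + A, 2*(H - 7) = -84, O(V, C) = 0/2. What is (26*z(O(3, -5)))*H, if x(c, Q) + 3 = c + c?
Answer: 0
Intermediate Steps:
O(V, C) = 0 (O(V, C) = 0*(½) = 0)
x(c, Q) = -3 + 2*c (x(c, Q) = -3 + (c + c) = -3 + 2*c)
H = -35 (H = 7 + (½)*(-84) = 7 - 42 = -35)
z(A) = -10*A (z(A) = (-3 + 2*(-4))*A + A = (-3 - 8)*A + A = -11*A + A = -10*A)
(26*z(O(3, -5)))*H = (26*(-10*0))*(-35) = (26*0)*(-35) = 0*(-35) = 0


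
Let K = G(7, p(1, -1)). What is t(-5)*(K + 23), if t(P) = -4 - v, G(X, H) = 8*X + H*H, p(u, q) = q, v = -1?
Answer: -240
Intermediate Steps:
G(X, H) = H² + 8*X (G(X, H) = 8*X + H² = H² + 8*X)
K = 57 (K = (-1)² + 8*7 = 1 + 56 = 57)
t(P) = -3 (t(P) = -4 - 1*(-1) = -4 + 1 = -3)
t(-5)*(K + 23) = -3*(57 + 23) = -3*80 = -240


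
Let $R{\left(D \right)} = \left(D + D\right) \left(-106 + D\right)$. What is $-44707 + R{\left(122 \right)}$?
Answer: $-40803$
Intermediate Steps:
$R{\left(D \right)} = 2 D \left(-106 + D\right)$
$-44707 + R{\left(122 \right)} = -44707 + 2 \cdot 122 \left(-106 + 122\right) = -44707 + 2 \cdot 122 \cdot 16 = -44707 + 3904 = -40803$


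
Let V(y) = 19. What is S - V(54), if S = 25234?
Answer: 25215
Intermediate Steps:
S - V(54) = 25234 - 1*19 = 25234 - 19 = 25215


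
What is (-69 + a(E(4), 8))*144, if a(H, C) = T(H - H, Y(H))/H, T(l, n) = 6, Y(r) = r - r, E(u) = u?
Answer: -9720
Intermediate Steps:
Y(r) = 0
a(H, C) = 6/H
(-69 + a(E(4), 8))*144 = (-69 + 6/4)*144 = (-69 + 6*(¼))*144 = (-69 + 3/2)*144 = -135/2*144 = -9720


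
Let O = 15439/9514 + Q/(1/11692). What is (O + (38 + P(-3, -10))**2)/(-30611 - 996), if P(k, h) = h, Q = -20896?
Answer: 2324415254033/300708998 ≈ 7729.8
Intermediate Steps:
O = -2324422713009/9514 (O = 15439/9514 - 20896/(1/11692) = 15439*(1/9514) - 20896/1/11692 = 15439/9514 - 20896*11692 = 15439/9514 - 244316032 = -2324422713009/9514 ≈ -2.4432e+8)
(O + (38 + P(-3, -10))**2)/(-30611 - 996) = (-2324422713009/9514 + (38 - 10)**2)/(-30611 - 996) = (-2324422713009/9514 + 28**2)/(-31607) = (-2324422713009/9514 + 784)*(-1/31607) = -2324415254033/9514*(-1/31607) = 2324415254033/300708998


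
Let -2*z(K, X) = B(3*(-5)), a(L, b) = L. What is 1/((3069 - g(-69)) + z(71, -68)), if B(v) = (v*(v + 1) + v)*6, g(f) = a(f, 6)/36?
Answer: 12/29831 ≈ 0.00040227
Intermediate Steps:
g(f) = f/36
B(v) = 6*v + 6*v*(1 + v) (B(v) = (v*(1 + v) + v)*6 = (v + v*(1 + v))*6 = 6*v + 6*v*(1 + v))
z(K, X) = -585 (z(K, X) = -3*3*(-5)*(2 + 3*(-5)) = -3*(-15)*(2 - 15) = -3*(-15)*(-13) = -1/2*1170 = -585)
1/((3069 - g(-69)) + z(71, -68)) = 1/((3069 - (-69)/36) - 585) = 1/((3069 - 1*(-23/12)) - 585) = 1/((3069 + 23/12) - 585) = 1/(36851/12 - 585) = 1/(29831/12) = 12/29831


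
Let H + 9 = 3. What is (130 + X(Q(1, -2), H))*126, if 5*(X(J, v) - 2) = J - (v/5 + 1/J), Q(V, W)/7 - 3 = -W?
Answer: 438588/25 ≈ 17544.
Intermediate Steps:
H = -6 (H = -9 + 3 = -6)
Q(V, W) = 21 - 7*W (Q(V, W) = 21 + 7*(-W) = 21 - 7*W)
X(J, v) = 2 - 1/(5*J) - v/25 + J/5 (X(J, v) = 2 + (J - (v/5 + 1/J))/5 = 2 + (J - (1/J + v/5))/5 = 2 + (J + (-1/J - v/5))/5 = 2 + (J - 1/J - v/5)/5 = 2 + (-1/(5*J) - v/25 + J/5) = 2 - 1/(5*J) - v/25 + J/5)
(130 + X(Q(1, -2), H))*126 = (130 + (-5 + (21 - 7*(-2))*(50 - 1*(-6) + 5*(21 - 7*(-2))))/(25*(21 - 7*(-2))))*126 = (130 + (-5 + (21 + 14)*(50 + 6 + 5*(21 + 14)))/(25*(21 + 14)))*126 = (130 + (1/25)*(-5 + 35*(50 + 6 + 5*35))/35)*126 = (130 + (1/25)*(1/35)*(-5 + 35*(50 + 6 + 175)))*126 = (130 + (1/25)*(1/35)*(-5 + 35*231))*126 = (130 + (1/25)*(1/35)*(-5 + 8085))*126 = (130 + (1/25)*(1/35)*8080)*126 = (130 + 1616/175)*126 = (24366/175)*126 = 438588/25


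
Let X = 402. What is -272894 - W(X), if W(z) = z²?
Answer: -434498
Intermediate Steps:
-272894 - W(X) = -272894 - 1*402² = -272894 - 1*161604 = -272894 - 161604 = -434498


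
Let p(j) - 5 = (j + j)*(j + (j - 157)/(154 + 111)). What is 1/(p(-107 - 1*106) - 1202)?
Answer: 53/4777197 ≈ 1.1094e-5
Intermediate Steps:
p(j) = 5 + 2*j*(-157/265 + 266*j/265) (p(j) = 5 + (j + j)*(j + (j - 157)/(154 + 111)) = 5 + (2*j)*(j + (-157 + j)/265) = 5 + (2*j)*(j + (-157 + j)*(1/265)) = 5 + (2*j)*(j + (-157/265 + j/265)) = 5 + (2*j)*(-157/265 + 266*j/265) = 5 + 2*j*(-157/265 + 266*j/265))
1/(p(-107 - 1*106) - 1202) = 1/((5 - 314*(-107 - 1*106)/265 + 532*(-107 - 1*106)²/265) - 1202) = 1/((5 - 314*(-107 - 106)/265 + 532*(-107 - 106)²/265) - 1202) = 1/((5 - 314/265*(-213) + (532/265)*(-213)²) - 1202) = 1/((5 + 66882/265 + (532/265)*45369) - 1202) = 1/((5 + 66882/265 + 24136308/265) - 1202) = 1/(4840903/53 - 1202) = 1/(4777197/53) = 53/4777197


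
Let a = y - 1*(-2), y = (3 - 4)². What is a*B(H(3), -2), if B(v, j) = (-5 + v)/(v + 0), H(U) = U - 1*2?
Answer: -12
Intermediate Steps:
H(U) = -2 + U (H(U) = U - 2 = -2 + U)
B(v, j) = (-5 + v)/v
y = 1 (y = (-1)² = 1)
a = 3 (a = 1 - 1*(-2) = 1 + 2 = 3)
a*B(H(3), -2) = 3*((-5 + (-2 + 3))/(-2 + 3)) = 3*((-5 + 1)/1) = 3*(1*(-4)) = 3*(-4) = -12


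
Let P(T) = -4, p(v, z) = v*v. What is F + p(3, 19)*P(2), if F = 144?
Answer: 108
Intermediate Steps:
p(v, z) = v²
F + p(3, 19)*P(2) = 144 + 3²*(-4) = 144 + 9*(-4) = 144 - 36 = 108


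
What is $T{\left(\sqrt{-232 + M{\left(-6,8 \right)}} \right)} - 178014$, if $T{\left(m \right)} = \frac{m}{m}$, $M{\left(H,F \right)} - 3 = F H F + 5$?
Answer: $-178013$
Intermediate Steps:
$M{\left(H,F \right)} = 8 + H F^{2}$ ($M{\left(H,F \right)} = 3 + \left(F H F + 5\right) = 3 + \left(H F^{2} + 5\right) = 3 + \left(5 + H F^{2}\right) = 8 + H F^{2}$)
$T{\left(m \right)} = 1$
$T{\left(\sqrt{-232 + M{\left(-6,8 \right)}} \right)} - 178014 = 1 - 178014 = -178013$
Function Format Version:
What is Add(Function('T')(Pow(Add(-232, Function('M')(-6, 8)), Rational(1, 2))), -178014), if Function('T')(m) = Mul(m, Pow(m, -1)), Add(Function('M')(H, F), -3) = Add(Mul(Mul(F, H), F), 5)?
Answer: -178013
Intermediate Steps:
Function('M')(H, F) = Add(8, Mul(H, Pow(F, 2))) (Function('M')(H, F) = Add(3, Add(Mul(Mul(F, H), F), 5)) = Add(3, Add(Mul(H, Pow(F, 2)), 5)) = Add(3, Add(5, Mul(H, Pow(F, 2)))) = Add(8, Mul(H, Pow(F, 2))))
Function('T')(m) = 1
Add(Function('T')(Pow(Add(-232, Function('M')(-6, 8)), Rational(1, 2))), -178014) = Add(1, -178014) = -178013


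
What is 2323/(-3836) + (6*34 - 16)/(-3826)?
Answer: -4804483/7338268 ≈ -0.65472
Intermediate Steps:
2323/(-3836) + (6*34 - 16)/(-3826) = 2323*(-1/3836) + (204 - 16)*(-1/3826) = -2323/3836 + 188*(-1/3826) = -2323/3836 - 94/1913 = -4804483/7338268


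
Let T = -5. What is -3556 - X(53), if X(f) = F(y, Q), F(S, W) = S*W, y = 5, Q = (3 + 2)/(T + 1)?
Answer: -14199/4 ≈ -3549.8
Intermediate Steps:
Q = -5/4 (Q = (3 + 2)/(-5 + 1) = 5/(-4) = 5*(-¼) = -5/4 ≈ -1.2500)
X(f) = -25/4 (X(f) = 5*(-5/4) = -25/4)
-3556 - X(53) = -3556 - 1*(-25/4) = -3556 + 25/4 = -14199/4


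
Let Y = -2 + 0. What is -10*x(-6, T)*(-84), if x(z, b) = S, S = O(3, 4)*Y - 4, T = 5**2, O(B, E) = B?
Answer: -8400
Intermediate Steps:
Y = -2
T = 25
S = -10 (S = 3*(-2) - 4 = -6 - 4 = -10)
x(z, b) = -10
-10*x(-6, T)*(-84) = -10*(-10)*(-84) = 100*(-84) = -8400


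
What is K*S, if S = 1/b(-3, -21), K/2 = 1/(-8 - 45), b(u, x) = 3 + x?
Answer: 1/477 ≈ 0.0020964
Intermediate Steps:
K = -2/53 (K = 2/(-8 - 45) = 2/(-53) = 2*(-1/53) = -2/53 ≈ -0.037736)
S = -1/18 (S = 1/(3 - 21) = 1/(-18) = -1/18 ≈ -0.055556)
K*S = -2/53*(-1/18) = 1/477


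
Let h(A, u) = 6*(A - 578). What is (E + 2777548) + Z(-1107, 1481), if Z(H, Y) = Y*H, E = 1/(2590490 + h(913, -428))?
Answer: 2950474992501/2592500 ≈ 1.1381e+6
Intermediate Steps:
h(A, u) = -3468 + 6*A (h(A, u) = 6*(-578 + A) = -3468 + 6*A)
E = 1/2592500 (E = 1/(2590490 + (-3468 + 6*913)) = 1/(2590490 + (-3468 + 5478)) = 1/(2590490 + 2010) = 1/2592500 ≈ 3.8573e-7)
Z(H, Y) = H*Y
(E + 2777548) + Z(-1107, 1481) = (1/2592500 + 2777548) - 1107*1481 = 7200793190001/2592500 - 1639467 = 2950474992501/2592500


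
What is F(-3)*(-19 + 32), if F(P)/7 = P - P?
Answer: 0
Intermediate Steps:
F(P) = 0 (F(P) = 7*(P - P) = 7*0 = 0)
F(-3)*(-19 + 32) = 0*(-19 + 32) = 0*13 = 0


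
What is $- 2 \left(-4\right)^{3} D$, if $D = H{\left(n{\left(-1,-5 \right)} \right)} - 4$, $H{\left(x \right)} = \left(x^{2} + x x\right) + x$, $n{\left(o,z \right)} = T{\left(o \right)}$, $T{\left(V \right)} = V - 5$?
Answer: $7936$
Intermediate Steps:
$T{\left(V \right)} = -5 + V$
$n{\left(o,z \right)} = -5 + o$
$H{\left(x \right)} = x + 2 x^{2}$ ($H{\left(x \right)} = \left(x^{2} + x^{2}\right) + x = 2 x^{2} + x = x + 2 x^{2}$)
$D = 62$ ($D = \left(-5 - 1\right) \left(1 + 2 \left(-5 - 1\right)\right) - 4 = - 6 \left(1 + 2 \left(-6\right)\right) - 4 = - 6 \left(1 - 12\right) - 4 = \left(-6\right) \left(-11\right) - 4 = 66 - 4 = 62$)
$- 2 \left(-4\right)^{3} D = - 2 \left(-4\right)^{3} \cdot 62 = - 2 \left(\left(-64\right) 62\right) = \left(-2\right) \left(-3968\right) = 7936$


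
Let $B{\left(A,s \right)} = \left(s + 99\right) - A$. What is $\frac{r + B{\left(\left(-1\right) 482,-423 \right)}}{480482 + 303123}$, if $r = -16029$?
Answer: $- \frac{15871}{783605} \approx -0.020254$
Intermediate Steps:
$B{\left(A,s \right)} = 99 + s - A$ ($B{\left(A,s \right)} = \left(99 + s\right) - A = 99 + s - A$)
$\frac{r + B{\left(\left(-1\right) 482,-423 \right)}}{480482 + 303123} = \frac{-16029 - \left(324 - 482\right)}{480482 + 303123} = \frac{-16029 - -158}{783605} = \left(-16029 + \left(99 - 423 + 482\right)\right) \frac{1}{783605} = \left(-16029 + 158\right) \frac{1}{783605} = \left(-15871\right) \frac{1}{783605} = - \frac{15871}{783605}$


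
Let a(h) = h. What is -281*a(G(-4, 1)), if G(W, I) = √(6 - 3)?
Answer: -281*√3 ≈ -486.71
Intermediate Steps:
G(W, I) = √3
-281*a(G(-4, 1)) = -281*√3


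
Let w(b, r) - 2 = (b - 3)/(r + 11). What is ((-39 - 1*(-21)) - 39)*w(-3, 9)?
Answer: -969/10 ≈ -96.900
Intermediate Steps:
w(b, r) = 2 + (-3 + b)/(11 + r) (w(b, r) = 2 + (b - 3)/(r + 11) = 2 + (-3 + b)/(11 + r))
((-39 - 1*(-21)) - 39)*w(-3, 9) = ((-39 - 1*(-21)) - 39)*((19 - 3 + 2*9)/(11 + 9)) = ((-39 + 21) - 39)*((19 - 3 + 18)/20) = (-18 - 39)*((1/20)*34) = -57*17/10 = -969/10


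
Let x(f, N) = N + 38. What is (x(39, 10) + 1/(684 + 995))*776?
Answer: 62540168/1679 ≈ 37248.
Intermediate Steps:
x(f, N) = 38 + N
(x(39, 10) + 1/(684 + 995))*776 = ((38 + 10) + 1/(684 + 995))*776 = (48 + 1/1679)*776 = (80593/1679)*776 = 62540168/1679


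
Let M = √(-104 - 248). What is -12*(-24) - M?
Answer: 288 - 4*I*√22 ≈ 288.0 - 18.762*I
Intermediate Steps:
M = 4*I*√22 (M = √(-352) = 4*I*√22 ≈ 18.762*I)
-12*(-24) - M = -12*(-24) - 4*I*√22 = 288 - 4*I*√22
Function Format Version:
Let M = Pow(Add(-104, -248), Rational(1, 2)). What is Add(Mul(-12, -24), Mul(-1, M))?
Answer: Add(288, Mul(-4, I, Pow(22, Rational(1, 2)))) ≈ Add(288.00, Mul(-18.762, I))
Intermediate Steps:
M = Mul(4, I, Pow(22, Rational(1, 2))) (M = Pow(-352, Rational(1, 2)) = Mul(4, I, Pow(22, Rational(1, 2))) ≈ Mul(18.762, I))
Add(Mul(-12, -24), Mul(-1, M)) = Add(Mul(-12, -24), Mul(-1, Mul(4, I, Pow(22, Rational(1, 2))))) = Add(288, Mul(-4, I, Pow(22, Rational(1, 2))))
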